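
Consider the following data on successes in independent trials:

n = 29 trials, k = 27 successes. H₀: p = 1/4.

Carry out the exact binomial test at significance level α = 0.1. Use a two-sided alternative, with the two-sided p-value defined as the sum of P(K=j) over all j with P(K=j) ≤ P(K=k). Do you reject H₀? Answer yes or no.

reject H₀: yes

Exact binomial: n=29, k=27, p₀=1/4=0.2500
P(X=j) = C(n,j)·p₀^j·(1−p₀)^(n−j); p = Σ P(X=j) over j with P(X=j) ≤ P(X=27)
p-value (two-sided) = 0.00000
At α=0.1: p < α → reject H₀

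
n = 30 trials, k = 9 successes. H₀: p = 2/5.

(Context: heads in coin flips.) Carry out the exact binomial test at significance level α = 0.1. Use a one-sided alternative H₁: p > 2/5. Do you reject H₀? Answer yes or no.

reject H₀: no

Exact binomial: n=30, k=9, p₀=2/5=0.4000
P(X≥9) from Σ C(n,i)·p₀^i·(1−p₀)^(n−i)
p-value (one-sided, H₁ greater) = 0.90599
At α=0.1: p ≥ α → fail to reject H₀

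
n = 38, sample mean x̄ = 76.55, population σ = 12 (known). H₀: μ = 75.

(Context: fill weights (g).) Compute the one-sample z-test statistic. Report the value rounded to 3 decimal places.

SE = σ/√n = 12/√38 = 1.9467
z = (x̄−μ₀)/SE = (76.55−75)/1.9467 = 0.7962

test statistic = 0.796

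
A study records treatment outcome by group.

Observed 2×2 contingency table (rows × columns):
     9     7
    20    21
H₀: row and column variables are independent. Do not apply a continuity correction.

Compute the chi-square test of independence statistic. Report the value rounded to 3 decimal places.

test statistic = 0.257

Row totals [16, 41], col totals [29, 28], n=57
χ² = (9−8.14)²/8.14 + (7−7.86)²/7.86 + (20−20.86)²/20.86 + (21−20.14)²/20.14 = 0.2569
df = 1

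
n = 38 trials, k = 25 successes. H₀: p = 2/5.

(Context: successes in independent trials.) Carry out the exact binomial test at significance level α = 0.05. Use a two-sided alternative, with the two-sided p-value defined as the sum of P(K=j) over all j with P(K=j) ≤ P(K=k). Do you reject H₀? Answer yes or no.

Exact binomial: n=38, k=25, p₀=2/5=0.4000
P(X=j) = C(n,j)·p₀^j·(1−p₀)^(n−j); p = Σ P(X=j) over j with P(X=j) ≤ P(X=25)
p-value (two-sided) = 0.00148
At α=0.05: p < α → reject H₀

reject H₀: yes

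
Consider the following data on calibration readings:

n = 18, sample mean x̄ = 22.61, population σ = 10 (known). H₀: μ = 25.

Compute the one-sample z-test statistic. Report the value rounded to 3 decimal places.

SE = σ/√n = 10/√18 = 2.3570
z = (x̄−μ₀)/SE = (22.61−25)/2.3570 = -1.0140

test statistic = -1.014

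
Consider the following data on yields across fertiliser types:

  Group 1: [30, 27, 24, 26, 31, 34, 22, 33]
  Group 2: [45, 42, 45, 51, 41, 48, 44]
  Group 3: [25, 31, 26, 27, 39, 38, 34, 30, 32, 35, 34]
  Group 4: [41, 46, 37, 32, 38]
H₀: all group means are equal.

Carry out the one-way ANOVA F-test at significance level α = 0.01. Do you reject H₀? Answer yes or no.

Group means [28.38, 45.14, 31.91, 38.80], grand mean 35.097
SSB = Σnᵢ(x̄ᵢ−x̄)² = 1248.268; SSW = ΣΣ(x−x̄ᵢ)² = 524.441
MSB = 1248.268/3 = 416.0895; MSW = 524.441/27 = 19.4237
F = MSB/MSW = 21.4217
df = (3, 27)
p-value (upper-tail) = 0.00000
At α=0.01: p < α → reject H₀

reject H₀: yes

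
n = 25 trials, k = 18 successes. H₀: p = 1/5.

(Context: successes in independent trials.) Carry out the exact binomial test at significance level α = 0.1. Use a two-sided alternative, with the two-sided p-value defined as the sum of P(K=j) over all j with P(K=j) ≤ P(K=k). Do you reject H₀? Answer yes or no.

reject H₀: yes

Exact binomial: n=25, k=18, p₀=1/5=0.2000
P(X=j) = C(n,j)·p₀^j·(1−p₀)^(n−j); p = Σ P(X=j) over j with P(X=j) ≤ P(X=18)
p-value (two-sided) = 0.00000
At α=0.1: p < α → reject H₀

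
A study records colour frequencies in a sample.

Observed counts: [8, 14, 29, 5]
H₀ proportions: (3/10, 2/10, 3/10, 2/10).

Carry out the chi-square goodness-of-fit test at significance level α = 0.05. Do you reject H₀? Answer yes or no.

reject H₀: yes

n = 56; E_i = n·p_i = [16.80, 11.20, 16.80, 11.20]
χ² = (8−16.80)²/16.80 + (14−11.20)²/11.20 + (29−16.80)²/16.80 + (5−11.20)²/11.20 = 17.6012
df = 3
p-value (upper-tail) = 0.00053
At α=0.05: p < α → reject H₀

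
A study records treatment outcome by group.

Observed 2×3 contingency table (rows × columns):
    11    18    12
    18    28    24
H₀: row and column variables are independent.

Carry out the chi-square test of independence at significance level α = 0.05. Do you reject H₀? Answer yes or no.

Row totals [41, 70], col totals [29, 46, 36], n=111
χ² = (11−10.71)²/10.71 + (18−16.99)²/16.99 + (12−13.30)²/13.30 + (18−18.29)²/18.29 + (28−29.01)²/29.01 + (24−22.70)²/22.70 = 0.3080
df = 2
p-value (upper-tail) = 0.85727
At α=0.05: p ≥ α → fail to reject H₀

reject H₀: no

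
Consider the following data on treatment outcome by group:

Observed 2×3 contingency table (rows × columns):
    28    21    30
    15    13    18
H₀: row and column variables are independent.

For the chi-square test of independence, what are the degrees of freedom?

df = (r−1)(c−1) = (2−1)·(3−1) = 2

degrees of freedom = 2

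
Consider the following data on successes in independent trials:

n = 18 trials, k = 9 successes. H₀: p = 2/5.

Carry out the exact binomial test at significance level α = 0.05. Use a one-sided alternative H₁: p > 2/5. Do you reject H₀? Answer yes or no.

reject H₀: no

Exact binomial: n=18, k=9, p₀=2/5=0.4000
P(X≥9) from Σ C(n,i)·p₀^i·(1−p₀)^(n−i)
p-value (one-sided, H₁ greater) = 0.26316
At α=0.05: p ≥ α → fail to reject H₀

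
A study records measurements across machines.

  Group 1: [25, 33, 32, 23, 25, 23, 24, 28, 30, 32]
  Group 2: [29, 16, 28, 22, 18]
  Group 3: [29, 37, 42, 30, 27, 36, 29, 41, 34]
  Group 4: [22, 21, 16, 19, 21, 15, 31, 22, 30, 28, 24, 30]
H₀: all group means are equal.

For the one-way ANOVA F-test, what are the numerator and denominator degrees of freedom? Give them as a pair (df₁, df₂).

degrees of freedom = [3, 32]

k = 4 groups, N = 36 total
df = (k−1, N−k) = (4−1, 36−4) = (3, 32)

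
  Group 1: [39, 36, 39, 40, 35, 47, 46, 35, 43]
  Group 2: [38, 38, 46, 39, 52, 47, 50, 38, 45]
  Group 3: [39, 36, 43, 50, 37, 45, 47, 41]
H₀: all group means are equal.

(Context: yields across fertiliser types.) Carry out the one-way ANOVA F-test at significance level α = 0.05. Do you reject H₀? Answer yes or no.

Group means [40.00, 43.67, 42.25], grand mean 41.962
SSB = Σnᵢ(x̄ᵢ−x̄)² = 61.462; SSW = ΣΣ(x−x̄ᵢ)² = 577.500
MSB = 61.462/2 = 30.7308; MSW = 577.500/23 = 25.1087
F = MSB/MSW = 1.2239
df = (2, 23)
p-value (upper-tail) = 0.31253
At α=0.05: p ≥ α → fail to reject H₀

reject H₀: no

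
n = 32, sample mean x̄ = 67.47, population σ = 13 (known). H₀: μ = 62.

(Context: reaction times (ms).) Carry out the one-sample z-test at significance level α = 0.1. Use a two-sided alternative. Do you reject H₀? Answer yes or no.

SE = σ/√n = 13/√32 = 2.2981
z = (x̄−μ₀)/SE = (67.47−62)/2.2981 = 2.3802
p-value (two-sided) = 0.01730
At α=0.1: p < α → reject H₀

reject H₀: yes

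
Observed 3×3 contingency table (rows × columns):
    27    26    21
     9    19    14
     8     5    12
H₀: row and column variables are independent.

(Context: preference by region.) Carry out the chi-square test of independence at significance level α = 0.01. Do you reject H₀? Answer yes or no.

reject H₀: no

Row totals [74, 42, 25], col totals [44, 50, 47], n=141
χ² = (27−23.09)²/23.09 + (26−26.24)²/26.24 + (21−24.67)²/24.67 + (9−13.11)²/13.11 + (19−14.89)²/14.89 + (14−14.00)²/14.00 + (8−7.80)²/7.80 + (5−8.87)²/8.87 + (12−8.33)²/8.33 = 6.9310
df = 4
p-value (upper-tail) = 0.13958
At α=0.01: p ≥ α → fail to reject H₀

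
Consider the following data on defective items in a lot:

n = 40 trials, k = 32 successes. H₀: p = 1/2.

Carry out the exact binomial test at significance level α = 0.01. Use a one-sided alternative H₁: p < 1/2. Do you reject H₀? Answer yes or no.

Exact binomial: n=40, k=32, p₀=1/2=0.5000
P(X≤32) from Σ C(n,i)·p₀^i·(1−p₀)^(n−i)
p-value (one-sided, H₁ less) = 0.99998
At α=0.01: p ≥ α → fail to reject H₀

reject H₀: no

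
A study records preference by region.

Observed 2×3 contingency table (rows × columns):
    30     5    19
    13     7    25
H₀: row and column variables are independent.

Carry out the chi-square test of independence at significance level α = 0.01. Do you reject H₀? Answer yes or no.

Row totals [54, 45], col totals [43, 12, 44], n=99
χ² = (30−23.45)²/23.45 + (5−6.55)²/6.55 + (19−24.00)²/24.00 + (13−19.55)²/19.55 + (7−5.45)²/5.45 + (25−20.00)²/20.00 = 7.1130
df = 2
p-value (upper-tail) = 0.02854
At α=0.01: p ≥ α → fail to reject H₀

reject H₀: no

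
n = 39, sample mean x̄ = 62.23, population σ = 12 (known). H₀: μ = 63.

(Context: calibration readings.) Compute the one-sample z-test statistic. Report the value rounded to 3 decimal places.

SE = σ/√n = 12/√39 = 1.9215
z = (x̄−μ₀)/SE = (62.23−63)/1.9215 = -0.4007

test statistic = -0.401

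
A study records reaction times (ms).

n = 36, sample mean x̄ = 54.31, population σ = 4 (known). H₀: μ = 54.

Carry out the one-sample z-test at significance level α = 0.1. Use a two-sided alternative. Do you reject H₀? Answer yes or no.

reject H₀: no

SE = σ/√n = 4/√36 = 0.6667
z = (x̄−μ₀)/SE = (54.31−54)/0.6667 = 0.4650
p-value (two-sided) = 0.64193
At α=0.1: p ≥ α → fail to reject H₀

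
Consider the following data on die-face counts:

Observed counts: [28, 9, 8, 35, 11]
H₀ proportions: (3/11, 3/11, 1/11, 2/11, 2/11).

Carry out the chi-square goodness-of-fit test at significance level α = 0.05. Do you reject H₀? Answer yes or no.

n = 91; E_i = n·p_i = [24.82, 24.82, 8.27, 16.55, 16.55]
χ² = (28−24.82)²/24.82 + (9−24.82)²/24.82 + (8−8.27)²/8.27 + (35−16.55)²/16.55 + (11−16.55)²/16.55 = 32.9414
df = 4
p-value (upper-tail) = 0.00000
At α=0.05: p < α → reject H₀

reject H₀: yes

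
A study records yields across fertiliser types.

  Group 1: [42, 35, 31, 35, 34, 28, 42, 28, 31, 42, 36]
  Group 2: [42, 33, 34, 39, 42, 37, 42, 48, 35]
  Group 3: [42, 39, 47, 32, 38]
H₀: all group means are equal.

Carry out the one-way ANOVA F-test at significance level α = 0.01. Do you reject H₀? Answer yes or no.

reject H₀: no

Group means [34.91, 39.11, 39.60], grand mean 37.360
SSB = Σnᵢ(x̄ᵢ−x̄)² = 118.762; SSW = ΣΣ(x−x̄ᵢ)² = 588.998
MSB = 118.762/2 = 59.3810; MSW = 588.998/22 = 26.7726
F = MSB/MSW = 2.2180
df = (2, 22)
p-value (upper-tail) = 0.13259
At α=0.01: p ≥ α → fail to reject H₀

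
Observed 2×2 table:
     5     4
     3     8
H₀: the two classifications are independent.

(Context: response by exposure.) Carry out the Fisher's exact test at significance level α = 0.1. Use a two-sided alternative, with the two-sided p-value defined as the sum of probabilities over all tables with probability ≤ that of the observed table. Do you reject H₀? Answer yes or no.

Margins: r₁=9, r₂=11, c₁=8, c₂=12, n=20
p_obs = C(9,5)·C(11,3)/C(20,8); sum pmf over tables with pmf ≤ p_obs
p-value (two-sided) = 0.36185
At α=0.1: p ≥ α → fail to reject H₀

reject H₀: no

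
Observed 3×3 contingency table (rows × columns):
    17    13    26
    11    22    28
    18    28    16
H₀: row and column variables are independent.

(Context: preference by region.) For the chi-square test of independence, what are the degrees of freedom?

df = (r−1)(c−1) = (3−1)·(3−1) = 4

degrees of freedom = 4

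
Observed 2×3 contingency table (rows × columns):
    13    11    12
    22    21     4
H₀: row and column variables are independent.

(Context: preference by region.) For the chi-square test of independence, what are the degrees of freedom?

df = (r−1)(c−1) = (2−1)·(3−1) = 2

degrees of freedom = 2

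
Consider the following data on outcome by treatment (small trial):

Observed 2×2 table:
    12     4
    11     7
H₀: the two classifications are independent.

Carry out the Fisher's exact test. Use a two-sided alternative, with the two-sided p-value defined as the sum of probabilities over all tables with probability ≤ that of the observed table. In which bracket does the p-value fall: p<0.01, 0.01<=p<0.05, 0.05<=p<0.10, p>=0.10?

Margins: r₁=16, r₂=18, c₁=23, c₂=11, n=34
p_obs = C(16,12)·C(18,11)/C(34,23); sum pmf over tables with pmf ≤ p_obs
p-value (two-sided) = 0.47675
→ bracket: p>=0.10

p-value bracket: p>=0.10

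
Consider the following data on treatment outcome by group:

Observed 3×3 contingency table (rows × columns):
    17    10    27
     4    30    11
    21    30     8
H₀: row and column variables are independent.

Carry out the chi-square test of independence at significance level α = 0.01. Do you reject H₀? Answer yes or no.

Row totals [54, 45, 59], col totals [42, 70, 46], n=158
χ² = (17−14.35)²/14.35 + (10−23.92)²/23.92 + (27−15.72)²/15.72 + (4−11.96)²/11.96 + (30−19.94)²/19.94 + (11−13.10)²/13.10 + (21−15.68)²/15.68 + (30−26.14)²/26.14 + (8−17.18)²/17.18 = 34.6743
df = 4
p-value (upper-tail) = 0.00000
At α=0.01: p < α → reject H₀

reject H₀: yes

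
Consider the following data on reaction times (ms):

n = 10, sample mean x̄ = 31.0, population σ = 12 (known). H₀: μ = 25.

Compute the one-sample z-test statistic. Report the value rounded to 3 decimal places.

SE = σ/√n = 12/√10 = 3.7947
z = (x̄−μ₀)/SE = (31.0−25)/3.7947 = 1.5811

test statistic = 1.581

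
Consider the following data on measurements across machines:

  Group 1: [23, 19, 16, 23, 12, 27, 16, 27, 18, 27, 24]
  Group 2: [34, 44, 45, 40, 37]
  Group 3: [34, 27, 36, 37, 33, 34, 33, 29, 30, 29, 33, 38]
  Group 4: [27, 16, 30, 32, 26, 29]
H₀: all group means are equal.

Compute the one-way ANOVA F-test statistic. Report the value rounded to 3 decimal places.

Group means [21.09, 40.00, 32.75, 26.67], grand mean 28.971
SSB = Σnᵢ(x̄ᵢ−x̄)² = 1494.478; SSW = ΣΣ(x−x̄ᵢ)² = 642.492
MSB = 1494.478/3 = 498.1594; MSW = 642.492/30 = 21.4164
F = MSB/MSW = 23.2606
df = (3, 30)

test statistic = 23.261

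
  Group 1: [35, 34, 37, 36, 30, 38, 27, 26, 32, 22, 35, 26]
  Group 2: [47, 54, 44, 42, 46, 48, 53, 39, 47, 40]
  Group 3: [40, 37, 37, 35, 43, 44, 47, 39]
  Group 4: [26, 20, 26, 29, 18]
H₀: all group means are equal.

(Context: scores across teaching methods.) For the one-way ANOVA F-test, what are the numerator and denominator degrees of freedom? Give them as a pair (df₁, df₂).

degrees of freedom = [3, 31]

k = 4 groups, N = 35 total
df = (k−1, N−k) = (4−1, 35−4) = (3, 31)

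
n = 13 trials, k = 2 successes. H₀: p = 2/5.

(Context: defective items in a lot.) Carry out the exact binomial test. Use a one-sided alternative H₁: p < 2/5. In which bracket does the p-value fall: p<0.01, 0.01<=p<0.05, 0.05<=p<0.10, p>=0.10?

p-value bracket: 0.05<=p<0.10

Exact binomial: n=13, k=2, p₀=2/5=0.4000
P(X≤2) from Σ C(n,i)·p₀^i·(1−p₀)^(n−i)
p-value (one-sided, H₁ less) = 0.05790
→ bracket: 0.05<=p<0.10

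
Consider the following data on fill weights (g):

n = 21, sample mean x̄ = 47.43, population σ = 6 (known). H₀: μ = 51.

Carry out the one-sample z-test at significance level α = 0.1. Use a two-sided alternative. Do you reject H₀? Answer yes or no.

SE = σ/√n = 6/√21 = 1.3093
z = (x̄−μ₀)/SE = (47.43−51)/1.3093 = -2.7266
p-value (two-sided) = 0.00640
At α=0.1: p < α → reject H₀

reject H₀: yes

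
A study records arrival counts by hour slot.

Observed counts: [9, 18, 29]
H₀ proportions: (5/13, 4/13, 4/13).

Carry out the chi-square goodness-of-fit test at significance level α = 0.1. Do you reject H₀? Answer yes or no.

n = 56; E_i = n·p_i = [21.54, 17.23, 17.23]
χ² = (9−21.54)²/21.54 + (18−17.23)²/17.23 + (29−17.23)²/17.23 = 15.3723
df = 2
p-value (upper-tail) = 0.00046
At α=0.1: p < α → reject H₀

reject H₀: yes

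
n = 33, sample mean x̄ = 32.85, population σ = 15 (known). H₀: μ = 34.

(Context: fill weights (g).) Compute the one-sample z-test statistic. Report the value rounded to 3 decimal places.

test statistic = -0.440

SE = σ/√n = 15/√33 = 2.6112
z = (x̄−μ₀)/SE = (32.85−34)/2.6112 = -0.4404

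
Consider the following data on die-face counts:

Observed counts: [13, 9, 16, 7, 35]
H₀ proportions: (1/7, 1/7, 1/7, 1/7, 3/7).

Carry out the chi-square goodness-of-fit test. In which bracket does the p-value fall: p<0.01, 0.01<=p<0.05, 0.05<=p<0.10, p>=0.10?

p-value bracket: p>=0.10

n = 80; E_i = n·p_i = [11.43, 11.43, 11.43, 11.43, 34.29]
χ² = (13−11.43)²/11.43 + (9−11.43)²/11.43 + (16−11.43)²/11.43 + (7−11.43)²/11.43 + (35−34.29)²/34.29 = 4.2917
df = 4
p-value (upper-tail) = 0.36797
→ bracket: p>=0.10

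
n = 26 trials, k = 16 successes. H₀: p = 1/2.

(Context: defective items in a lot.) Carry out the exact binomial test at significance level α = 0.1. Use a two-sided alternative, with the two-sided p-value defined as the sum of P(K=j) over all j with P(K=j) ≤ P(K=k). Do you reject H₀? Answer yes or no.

reject H₀: no

Exact binomial: n=26, k=16, p₀=1/2=0.5000
P(X=j) = C(n,j)·p₀^j·(1−p₀)^(n−j); p = Σ P(X=j) over j with P(X=j) ≤ P(X=16)
p-value (two-sided) = 0.32694
At α=0.1: p ≥ α → fail to reject H₀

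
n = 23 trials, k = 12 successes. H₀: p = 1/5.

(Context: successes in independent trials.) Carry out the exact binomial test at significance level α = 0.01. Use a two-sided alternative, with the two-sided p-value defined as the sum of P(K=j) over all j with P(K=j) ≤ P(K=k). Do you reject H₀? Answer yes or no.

reject H₀: yes

Exact binomial: n=23, k=12, p₀=1/5=0.2000
P(X=j) = C(n,j)·p₀^j·(1−p₀)^(n−j); p = Σ P(X=j) over j with P(X=j) ≤ P(X=12)
p-value (two-sided) = 0.00060
At α=0.01: p < α → reject H₀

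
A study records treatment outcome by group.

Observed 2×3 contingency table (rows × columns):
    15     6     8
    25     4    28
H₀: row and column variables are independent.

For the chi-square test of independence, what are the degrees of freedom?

df = (r−1)(c−1) = (2−1)·(3−1) = 2

degrees of freedom = 2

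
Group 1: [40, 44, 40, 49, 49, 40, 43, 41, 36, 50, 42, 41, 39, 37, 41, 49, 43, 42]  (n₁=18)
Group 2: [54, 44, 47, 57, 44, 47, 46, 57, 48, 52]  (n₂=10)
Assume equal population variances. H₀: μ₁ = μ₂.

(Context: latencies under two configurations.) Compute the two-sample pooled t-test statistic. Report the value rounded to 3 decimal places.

test statistic = -3.983

x̄₁=42.556, s₁=4.176, n₁=18
x̄₂=49.600, s₂=5.016, n₂=10
s_p² = [17·4.176² + 9·5.016²]/26 = 20.1094
SE = √(s_p²·(1/18+1/10)) = 1.7687
t = (42.556−49.600)/1.7687 = -3.9829
df = 26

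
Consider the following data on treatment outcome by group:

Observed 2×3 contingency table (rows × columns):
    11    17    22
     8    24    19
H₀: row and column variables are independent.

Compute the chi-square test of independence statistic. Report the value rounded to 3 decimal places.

Row totals [50, 51], col totals [19, 41, 41], n=101
χ² = (11−9.41)²/9.41 + (17−20.30)²/20.30 + (22−20.30)²/20.30 + (8−9.59)²/9.59 + (24−20.70)²/20.70 + (19−20.70)²/20.70 = 1.8786
df = 2

test statistic = 1.879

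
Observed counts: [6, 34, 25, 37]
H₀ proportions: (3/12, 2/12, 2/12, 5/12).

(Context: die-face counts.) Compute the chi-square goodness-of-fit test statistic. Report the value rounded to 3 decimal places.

test statistic = 36.388

n = 102; E_i = n·p_i = [25.50, 17.00, 17.00, 42.50]
χ² = (6−25.50)²/25.50 + (34−17.00)²/17.00 + (25−17.00)²/17.00 + (37−42.50)²/42.50 = 36.3882
df = 3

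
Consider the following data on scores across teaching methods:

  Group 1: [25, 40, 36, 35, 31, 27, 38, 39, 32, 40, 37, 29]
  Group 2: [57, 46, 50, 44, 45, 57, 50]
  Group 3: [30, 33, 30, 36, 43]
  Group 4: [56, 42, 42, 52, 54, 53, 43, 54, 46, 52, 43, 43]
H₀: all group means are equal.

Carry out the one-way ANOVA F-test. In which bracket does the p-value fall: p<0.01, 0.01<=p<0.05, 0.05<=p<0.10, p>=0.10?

p-value bracket: p<0.01

Group means [34.08, 49.86, 34.40, 48.33], grand mean 41.944
SSB = Σnᵢ(x̄ᵢ−x̄)² = 1954.248; SSW = ΣΣ(x−x̄ᵢ)² = 929.640
MSB = 1954.248/3 = 651.4161; MSW = 929.640/32 = 29.0513
F = MSB/MSW = 22.4230
df = (3, 32)
p-value (upper-tail) = 0.00000
→ bracket: p<0.01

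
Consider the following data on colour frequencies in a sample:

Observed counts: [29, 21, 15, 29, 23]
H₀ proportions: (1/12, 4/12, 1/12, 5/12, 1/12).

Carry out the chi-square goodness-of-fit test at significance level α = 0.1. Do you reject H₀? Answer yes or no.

reject H₀: yes

n = 117; E_i = n·p_i = [9.75, 39.00, 9.75, 48.75, 9.75]
χ² = (29−9.75)²/9.75 + (21−39.00)²/39.00 + (15−9.75)²/9.75 + (29−48.75)²/48.75 + (23−9.75)²/9.75 = 75.1487
df = 4
p-value (upper-tail) = 0.00000
At α=0.1: p < α → reject H₀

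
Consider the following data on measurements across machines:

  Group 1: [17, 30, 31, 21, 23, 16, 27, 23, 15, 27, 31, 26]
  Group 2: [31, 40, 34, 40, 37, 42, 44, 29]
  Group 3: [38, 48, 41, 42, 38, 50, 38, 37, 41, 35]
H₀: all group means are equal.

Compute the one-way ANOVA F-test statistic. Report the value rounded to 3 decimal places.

Group means [23.92, 37.12, 40.80], grand mean 33.067
SSB = Σnᵢ(x̄ᵢ−x̄)² = 1734.475; SSW = ΣΣ(x−x̄ᵢ)² = 771.392
MSB = 1734.475/2 = 867.2375; MSW = 771.392/27 = 28.5701
F = MSB/MSW = 30.3548
df = (2, 27)

test statistic = 30.355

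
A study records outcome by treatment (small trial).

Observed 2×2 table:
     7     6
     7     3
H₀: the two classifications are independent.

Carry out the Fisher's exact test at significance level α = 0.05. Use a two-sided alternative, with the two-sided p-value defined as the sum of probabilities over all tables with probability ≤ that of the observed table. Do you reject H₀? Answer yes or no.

reject H₀: no

Margins: r₁=13, r₂=10, c₁=14, c₂=9, n=23
p_obs = C(13,7)·C(10,7)/C(23,14); sum pmf over tables with pmf ≤ p_obs
p-value (two-sided) = 0.66927
At α=0.05: p ≥ α → fail to reject H₀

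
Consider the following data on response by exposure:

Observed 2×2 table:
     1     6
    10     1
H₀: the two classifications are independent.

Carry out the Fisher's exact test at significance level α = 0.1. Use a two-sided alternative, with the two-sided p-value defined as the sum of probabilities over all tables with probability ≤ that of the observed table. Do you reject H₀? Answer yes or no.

Margins: r₁=7, r₂=11, c₁=11, c₂=7, n=18
p_obs = C(7,1)·C(11,10)/C(18,11); sum pmf over tables with pmf ≤ p_obs
p-value (two-sided) = 0.00245
At α=0.1: p < α → reject H₀

reject H₀: yes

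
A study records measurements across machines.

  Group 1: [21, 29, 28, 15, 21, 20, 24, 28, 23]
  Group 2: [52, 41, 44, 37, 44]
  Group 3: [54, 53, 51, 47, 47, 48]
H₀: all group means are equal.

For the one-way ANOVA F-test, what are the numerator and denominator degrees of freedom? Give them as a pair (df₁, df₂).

k = 3 groups, N = 20 total
df = (k−1, N−k) = (3−1, 20−3) = (2, 17)

degrees of freedom = [2, 17]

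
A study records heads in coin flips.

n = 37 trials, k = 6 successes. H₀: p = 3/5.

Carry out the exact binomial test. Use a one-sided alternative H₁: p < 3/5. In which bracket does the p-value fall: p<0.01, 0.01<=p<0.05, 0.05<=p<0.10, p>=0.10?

Exact binomial: n=37, k=6, p₀=3/5=0.6000
P(X≤6) from Σ C(n,i)·p₀^i·(1−p₀)^(n−i)
p-value (one-sided, H₁ less) = 0.00000
→ bracket: p<0.01

p-value bracket: p<0.01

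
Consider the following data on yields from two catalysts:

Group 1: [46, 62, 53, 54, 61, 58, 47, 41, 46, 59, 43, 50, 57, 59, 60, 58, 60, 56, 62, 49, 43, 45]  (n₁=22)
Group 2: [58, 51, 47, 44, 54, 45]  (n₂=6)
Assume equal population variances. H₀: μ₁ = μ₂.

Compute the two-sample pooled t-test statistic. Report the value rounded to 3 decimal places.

test statistic = 1.060

x̄₁=53.136, s₁=7.033, n₁=22
x̄₂=49.833, s₂=5.492, n₂=6
s_p² = [21·7.033² + 5·5.492²]/26 = 45.7471
SE = √(s_p²·(1/22+1/6)) = 3.1151
t = (53.136−49.833)/3.1151 = 1.0603
df = 26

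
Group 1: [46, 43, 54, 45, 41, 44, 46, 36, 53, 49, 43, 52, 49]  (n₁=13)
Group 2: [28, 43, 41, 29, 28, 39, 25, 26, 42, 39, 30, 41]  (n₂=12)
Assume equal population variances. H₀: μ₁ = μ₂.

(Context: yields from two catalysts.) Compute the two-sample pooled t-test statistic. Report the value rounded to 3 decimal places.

x̄₁=46.231, s₁=5.118, n₁=13
x̄₂=34.250, s₂=7.073, n₂=12
s_p² = [12·5.118² + 11·7.073²]/23 = 37.5895
SE = √(s_p²·(1/13+1/12)) = 2.4544
t = (46.231−34.250)/2.4544 = 4.8814
df = 23

test statistic = 4.881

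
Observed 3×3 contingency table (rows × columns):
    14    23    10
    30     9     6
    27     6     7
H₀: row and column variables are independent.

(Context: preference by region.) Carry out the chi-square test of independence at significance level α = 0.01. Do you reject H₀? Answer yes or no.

reject H₀: yes

Row totals [47, 45, 40], col totals [71, 38, 23], n=132
χ² = (14−25.28)²/25.28 + (23−13.53)²/13.53 + (10−8.19)²/8.19 + (30−24.20)²/24.20 + (9−12.95)²/12.95 + (6−7.84)²/7.84 + (27−21.52)²/21.52 + (6−11.52)²/11.52 + (7−6.97)²/6.97 = 19.1283
df = 4
p-value (upper-tail) = 0.00074
At α=0.01: p < α → reject H₀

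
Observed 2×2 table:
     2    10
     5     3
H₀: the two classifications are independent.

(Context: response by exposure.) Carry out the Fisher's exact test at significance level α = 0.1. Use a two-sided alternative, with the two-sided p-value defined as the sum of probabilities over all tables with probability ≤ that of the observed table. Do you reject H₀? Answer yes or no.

Margins: r₁=12, r₂=8, c₁=7, c₂=13, n=20
p_obs = C(12,2)·C(8,5)/C(20,7); sum pmf over tables with pmf ≤ p_obs
p-value (two-sided) = 0.06233
At α=0.1: p < α → reject H₀

reject H₀: yes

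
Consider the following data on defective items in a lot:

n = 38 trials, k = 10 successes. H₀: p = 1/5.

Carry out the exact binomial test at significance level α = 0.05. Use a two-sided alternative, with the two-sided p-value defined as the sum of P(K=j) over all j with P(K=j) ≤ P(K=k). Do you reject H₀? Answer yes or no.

Exact binomial: n=38, k=10, p₀=1/5=0.2000
P(X=j) = C(n,j)·p₀^j·(1−p₀)^(n−j); p = Σ P(X=j) over j with P(X=j) ≤ P(X=10)
p-value (two-sided) = 0.31410
At α=0.05: p ≥ α → fail to reject H₀

reject H₀: no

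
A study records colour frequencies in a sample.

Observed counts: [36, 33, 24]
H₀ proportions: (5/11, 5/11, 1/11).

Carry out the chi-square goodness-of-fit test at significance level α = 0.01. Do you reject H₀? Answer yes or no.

reject H₀: yes

n = 93; E_i = n·p_i = [42.27, 42.27, 8.45]
χ² = (36−42.27)²/42.27 + (33−42.27)²/42.27 + (24−8.45)²/8.45 = 31.5484
df = 2
p-value (upper-tail) = 0.00000
At α=0.01: p < α → reject H₀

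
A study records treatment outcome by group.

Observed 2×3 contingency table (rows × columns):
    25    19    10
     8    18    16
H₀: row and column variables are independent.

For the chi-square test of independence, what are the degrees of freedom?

degrees of freedom = 2

df = (r−1)(c−1) = (2−1)·(3−1) = 2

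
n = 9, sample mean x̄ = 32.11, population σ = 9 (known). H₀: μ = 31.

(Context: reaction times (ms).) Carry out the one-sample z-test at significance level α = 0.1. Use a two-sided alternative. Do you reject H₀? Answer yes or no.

SE = σ/√n = 9/√9 = 3.0000
z = (x̄−μ₀)/SE = (32.11−31)/3.0000 = 0.3700
p-value (two-sided) = 0.71138
At α=0.1: p ≥ α → fail to reject H₀

reject H₀: no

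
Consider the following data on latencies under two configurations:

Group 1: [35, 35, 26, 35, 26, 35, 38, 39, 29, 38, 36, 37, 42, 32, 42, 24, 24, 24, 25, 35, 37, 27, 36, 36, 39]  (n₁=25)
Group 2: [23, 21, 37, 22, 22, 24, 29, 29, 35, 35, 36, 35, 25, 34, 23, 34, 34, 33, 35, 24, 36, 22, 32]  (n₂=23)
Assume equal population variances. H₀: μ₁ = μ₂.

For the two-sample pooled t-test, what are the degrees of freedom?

degrees of freedom = 46

df = n₁ + n₂ − 2 = 25 + 23 − 2 = 46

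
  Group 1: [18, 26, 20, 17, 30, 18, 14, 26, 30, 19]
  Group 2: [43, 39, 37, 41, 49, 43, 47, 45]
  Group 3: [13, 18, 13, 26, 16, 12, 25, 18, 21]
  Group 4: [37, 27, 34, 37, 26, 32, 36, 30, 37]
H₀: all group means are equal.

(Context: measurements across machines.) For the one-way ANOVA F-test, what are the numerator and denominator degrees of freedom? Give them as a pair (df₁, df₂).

k = 4 groups, N = 36 total
df = (k−1, N−k) = (4−1, 36−4) = (3, 32)

degrees of freedom = [3, 32]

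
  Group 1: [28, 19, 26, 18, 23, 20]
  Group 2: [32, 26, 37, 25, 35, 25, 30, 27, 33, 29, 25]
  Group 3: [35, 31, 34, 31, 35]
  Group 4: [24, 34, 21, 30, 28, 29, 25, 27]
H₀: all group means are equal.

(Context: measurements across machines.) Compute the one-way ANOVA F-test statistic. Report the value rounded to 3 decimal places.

Group means [22.33, 29.45, 33.20, 27.25], grand mean 28.067
SSB = Σnᵢ(x̄ᵢ−x̄)² = 355.506; SSW = ΣΣ(x−x̄ᵢ)² = 394.361
MSB = 355.506/3 = 118.5020; MSW = 394.361/26 = 15.1677
F = MSB/MSW = 7.8128
df = (3, 26)

test statistic = 7.813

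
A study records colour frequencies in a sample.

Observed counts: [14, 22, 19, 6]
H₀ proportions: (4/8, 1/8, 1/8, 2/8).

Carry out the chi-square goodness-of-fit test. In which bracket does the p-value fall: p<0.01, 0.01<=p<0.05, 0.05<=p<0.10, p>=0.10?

n = 61; E_i = n·p_i = [30.50, 7.62, 7.62, 15.25]
χ² = (14−30.50)²/30.50 + (22−7.62)²/7.62 + (19−7.62)²/7.62 + (6−15.25)²/15.25 = 58.6066
df = 3
p-value (upper-tail) = 0.00000
→ bracket: p<0.01

p-value bracket: p<0.01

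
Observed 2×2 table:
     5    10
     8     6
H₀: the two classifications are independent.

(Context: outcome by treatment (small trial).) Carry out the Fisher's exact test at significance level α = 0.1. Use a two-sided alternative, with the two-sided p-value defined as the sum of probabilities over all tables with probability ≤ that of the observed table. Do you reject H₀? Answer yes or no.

reject H₀: no

Margins: r₁=15, r₂=14, c₁=13, c₂=16, n=29
p_obs = C(15,5)·C(14,8)/C(29,13); sum pmf over tables with pmf ≤ p_obs
p-value (two-sided) = 0.27230
At α=0.1: p ≥ α → fail to reject H₀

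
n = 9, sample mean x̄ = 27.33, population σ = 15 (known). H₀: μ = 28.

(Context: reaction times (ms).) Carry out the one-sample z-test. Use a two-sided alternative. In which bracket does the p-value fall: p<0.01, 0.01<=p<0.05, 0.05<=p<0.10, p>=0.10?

SE = σ/√n = 15/√9 = 5.0000
z = (x̄−μ₀)/SE = (27.33−28)/5.0000 = -0.1340
p-value (two-sided) = 0.89340
→ bracket: p>=0.10

p-value bracket: p>=0.10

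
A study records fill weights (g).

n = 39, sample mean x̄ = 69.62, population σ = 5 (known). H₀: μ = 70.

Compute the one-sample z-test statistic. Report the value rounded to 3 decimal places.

test statistic = -0.475

SE = σ/√n = 5/√39 = 0.8006
z = (x̄−μ₀)/SE = (69.62−70)/0.8006 = -0.4746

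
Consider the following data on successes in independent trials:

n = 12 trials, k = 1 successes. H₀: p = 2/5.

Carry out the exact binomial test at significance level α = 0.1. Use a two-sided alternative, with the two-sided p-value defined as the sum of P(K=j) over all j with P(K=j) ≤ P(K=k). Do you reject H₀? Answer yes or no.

Exact binomial: n=12, k=1, p₀=2/5=0.4000
P(X=j) = C(n,j)·p₀^j·(1−p₀)^(n−j); p = Σ P(X=j) over j with P(X=j) ≤ P(X=1)
p-value (two-sided) = 0.03486
At α=0.1: p < α → reject H₀

reject H₀: yes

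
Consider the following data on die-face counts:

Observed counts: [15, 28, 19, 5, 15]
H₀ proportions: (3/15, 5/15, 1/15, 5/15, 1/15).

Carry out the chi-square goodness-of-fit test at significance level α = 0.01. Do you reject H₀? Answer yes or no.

reject H₀: yes

n = 82; E_i = n·p_i = [16.40, 27.33, 5.47, 27.33, 5.47]
χ² = (15−16.40)²/16.40 + (28−27.33)²/27.33 + (19−5.47)²/5.47 + (5−27.33)²/27.33 + (15−5.47)²/5.47 = 68.5122
df = 4
p-value (upper-tail) = 0.00000
At α=0.01: p < α → reject H₀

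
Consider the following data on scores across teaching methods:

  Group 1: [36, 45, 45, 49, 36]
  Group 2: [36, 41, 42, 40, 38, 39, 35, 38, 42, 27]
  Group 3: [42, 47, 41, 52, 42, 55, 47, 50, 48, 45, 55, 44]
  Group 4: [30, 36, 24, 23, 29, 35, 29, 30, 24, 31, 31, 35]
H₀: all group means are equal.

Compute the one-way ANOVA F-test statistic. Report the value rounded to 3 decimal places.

Group means [42.20, 37.80, 47.33, 29.75], grand mean 38.821
SSB = Σnᵢ(x̄ᵢ−x̄)² = 1924.427; SSW = ΣΣ(x−x̄ᵢ)² = 789.317
MSB = 1924.427/3 = 641.4756; MSW = 789.317/35 = 22.5519
F = MSB/MSW = 28.4444
df = (3, 35)

test statistic = 28.444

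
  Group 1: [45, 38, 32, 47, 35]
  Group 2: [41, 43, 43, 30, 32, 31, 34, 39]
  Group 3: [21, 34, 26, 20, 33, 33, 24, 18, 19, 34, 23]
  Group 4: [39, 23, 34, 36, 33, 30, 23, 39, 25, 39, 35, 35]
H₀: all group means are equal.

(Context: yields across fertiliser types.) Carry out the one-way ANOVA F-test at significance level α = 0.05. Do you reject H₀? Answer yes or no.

Group means [39.40, 36.62, 25.91, 32.58], grand mean 32.389
SSB = Σnᵢ(x̄ᵢ−x̄)² = 851.655; SSW = ΣΣ(x−x̄ᵢ)² = 1184.901
MSB = 851.655/3 = 283.8849; MSW = 1184.901/32 = 37.0281
F = MSB/MSW = 7.6667
df = (3, 32)
p-value (upper-tail) = 0.00054
At α=0.05: p < α → reject H₀

reject H₀: yes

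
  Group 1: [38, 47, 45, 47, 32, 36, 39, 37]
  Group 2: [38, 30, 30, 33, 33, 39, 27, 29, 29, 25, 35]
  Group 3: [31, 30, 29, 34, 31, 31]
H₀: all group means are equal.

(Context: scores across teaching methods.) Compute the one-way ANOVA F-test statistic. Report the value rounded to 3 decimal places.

test statistic = 10.720

Group means [40.12, 31.64, 31.00], grand mean 34.200
SSB = Σnᵢ(x̄ᵢ−x̄)² = 414.580; SSW = ΣΣ(x−x̄ᵢ)² = 425.420
MSB = 414.580/2 = 207.2898; MSW = 425.420/22 = 19.3373
F = MSB/MSW = 10.7197
df = (2, 22)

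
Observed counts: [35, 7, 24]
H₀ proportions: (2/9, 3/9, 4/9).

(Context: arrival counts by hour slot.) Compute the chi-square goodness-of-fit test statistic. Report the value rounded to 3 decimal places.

test statistic = 39.386

n = 66; E_i = n·p_i = [14.67, 22.00, 29.33]
χ² = (35−14.67)²/14.67 + (7−22.00)²/22.00 + (24−29.33)²/29.33 = 39.3864
df = 2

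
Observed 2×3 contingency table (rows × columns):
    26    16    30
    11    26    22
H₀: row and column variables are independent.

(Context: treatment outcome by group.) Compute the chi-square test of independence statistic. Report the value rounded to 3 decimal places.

test statistic = 8.486

Row totals [72, 59], col totals [37, 42, 52], n=131
χ² = (26−20.34)²/20.34 + (16−23.08)²/23.08 + (30−28.58)²/28.58 + (11−16.66)²/16.66 + (26−18.92)²/18.92 + (22−23.42)²/23.42 = 8.4863
df = 2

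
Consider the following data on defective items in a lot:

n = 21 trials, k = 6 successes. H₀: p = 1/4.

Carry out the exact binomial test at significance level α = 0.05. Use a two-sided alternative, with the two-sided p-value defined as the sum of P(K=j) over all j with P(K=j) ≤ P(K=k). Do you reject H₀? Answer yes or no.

reject H₀: no

Exact binomial: n=21, k=6, p₀=1/4=0.2500
P(X=j) = C(n,j)·p₀^j·(1−p₀)^(n−j); p = Σ P(X=j) over j with P(X=j) ≤ P(X=6)
p-value (two-sided) = 0.80083
At α=0.05: p ≥ α → fail to reject H₀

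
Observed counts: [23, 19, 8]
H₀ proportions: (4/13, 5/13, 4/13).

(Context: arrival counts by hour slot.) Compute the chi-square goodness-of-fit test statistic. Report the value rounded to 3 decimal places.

test statistic = 7.317

n = 50; E_i = n·p_i = [15.38, 19.23, 15.38]
χ² = (23−15.38)²/15.38 + (19−19.23)²/19.23 + (8−15.38)²/15.38 = 7.3170
df = 2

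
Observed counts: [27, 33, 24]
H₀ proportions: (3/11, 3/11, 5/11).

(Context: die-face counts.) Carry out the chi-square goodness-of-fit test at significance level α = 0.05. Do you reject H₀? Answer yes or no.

reject H₀: yes

n = 84; E_i = n·p_i = [22.91, 22.91, 38.18]
χ² = (27−22.91)²/22.91 + (33−22.91)²/22.91 + (24−38.18)²/38.18 = 10.4429
df = 2
p-value (upper-tail) = 0.00540
At α=0.05: p < α → reject H₀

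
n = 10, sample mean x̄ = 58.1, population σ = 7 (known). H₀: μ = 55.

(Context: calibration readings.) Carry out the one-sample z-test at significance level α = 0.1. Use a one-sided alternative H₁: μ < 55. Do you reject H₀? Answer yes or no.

SE = σ/√n = 7/√10 = 2.2136
z = (x̄−μ₀)/SE = (58.1−55)/2.2136 = 1.4004
p-value (one-sided, H₁ less) = 0.91931
At α=0.1: p ≥ α → fail to reject H₀

reject H₀: no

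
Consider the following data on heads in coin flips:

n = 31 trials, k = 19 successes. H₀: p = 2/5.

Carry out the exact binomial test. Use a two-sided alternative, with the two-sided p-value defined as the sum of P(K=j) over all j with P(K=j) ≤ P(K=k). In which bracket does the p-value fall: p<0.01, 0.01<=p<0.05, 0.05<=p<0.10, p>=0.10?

p-value bracket: 0.01<=p<0.05

Exact binomial: n=31, k=19, p₀=2/5=0.4000
P(X=j) = C(n,j)·p₀^j·(1−p₀)^(n−j); p = Σ P(X=j) over j with P(X=j) ≤ P(X=19)
p-value (two-sided) = 0.01748
→ bracket: 0.01<=p<0.05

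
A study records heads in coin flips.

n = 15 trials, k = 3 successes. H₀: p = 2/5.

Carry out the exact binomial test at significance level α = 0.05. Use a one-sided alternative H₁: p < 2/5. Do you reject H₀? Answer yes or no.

Exact binomial: n=15, k=3, p₀=2/5=0.4000
P(X≤3) from Σ C(n,i)·p₀^i·(1−p₀)^(n−i)
p-value (one-sided, H₁ less) = 0.09050
At α=0.05: p ≥ α → fail to reject H₀

reject H₀: no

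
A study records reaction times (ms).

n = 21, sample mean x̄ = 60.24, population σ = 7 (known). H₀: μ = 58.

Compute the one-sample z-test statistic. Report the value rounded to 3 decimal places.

SE = σ/√n = 7/√21 = 1.5275
z = (x̄−μ₀)/SE = (60.24−58)/1.5275 = 1.4664

test statistic = 1.466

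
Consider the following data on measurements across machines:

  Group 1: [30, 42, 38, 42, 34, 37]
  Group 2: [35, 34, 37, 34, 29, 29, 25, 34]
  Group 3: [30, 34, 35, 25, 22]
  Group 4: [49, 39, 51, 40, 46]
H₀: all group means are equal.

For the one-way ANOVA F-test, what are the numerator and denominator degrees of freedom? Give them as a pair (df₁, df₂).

degrees of freedom = [3, 20]

k = 4 groups, N = 24 total
df = (k−1, N−k) = (4−1, 24−4) = (3, 20)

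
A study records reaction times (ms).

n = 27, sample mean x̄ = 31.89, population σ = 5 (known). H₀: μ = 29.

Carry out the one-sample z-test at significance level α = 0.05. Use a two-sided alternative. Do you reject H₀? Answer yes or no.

reject H₀: yes

SE = σ/√n = 5/√27 = 0.9623
z = (x̄−μ₀)/SE = (31.89−29)/0.9623 = 3.0034
p-value (two-sided) = 0.00267
At α=0.05: p < α → reject H₀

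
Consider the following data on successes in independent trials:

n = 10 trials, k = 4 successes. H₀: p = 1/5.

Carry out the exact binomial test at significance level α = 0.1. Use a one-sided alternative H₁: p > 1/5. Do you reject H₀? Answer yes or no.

reject H₀: no

Exact binomial: n=10, k=4, p₀=1/5=0.2000
P(X≥4) from Σ C(n,i)·p₀^i·(1−p₀)^(n−i)
p-value (one-sided, H₁ greater) = 0.12087
At α=0.1: p ≥ α → fail to reject H₀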